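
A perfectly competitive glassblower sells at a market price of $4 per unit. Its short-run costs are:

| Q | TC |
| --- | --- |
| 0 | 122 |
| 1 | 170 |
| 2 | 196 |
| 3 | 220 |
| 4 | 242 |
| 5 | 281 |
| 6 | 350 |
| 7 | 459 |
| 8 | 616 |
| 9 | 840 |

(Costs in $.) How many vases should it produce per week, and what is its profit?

Q = 0 (shut down); profit = -$122

Compute π = P·Q − TC at each output: Q=0: -122; Q=1: -166; Q=2: -188; Q=3: -208; Q=4: -226; Q=5: -261; Q=6: -326; Q=7: -431; Q=8: -584; Q=9: -804.
Profit is highest at Q = 0. Equivalently, the lowest AVC in the table is 120/4 ≈ $30 at Q = 4, and P = $4 falls below it — price never covers variable cost, so the firm shuts down and loses only its fixed cost.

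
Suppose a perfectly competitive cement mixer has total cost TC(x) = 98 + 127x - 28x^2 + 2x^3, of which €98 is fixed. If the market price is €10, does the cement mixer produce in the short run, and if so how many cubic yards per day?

Variable cost is VC = 127x - 28x^2 + 2x^3, so AVC = VC/x = 127 - 28x + 2x^2 and MC = dTC/dx = 127 - 56x + 6x^2.
The AVC parabola has its vertex at x = 28/4 = 7, where AVC = 127 - 28·7 + 2·7^2 = €29.
With P < min AVC (€10 < €29), every unit sold adds to the loss.
Best response: produce nothing and absorb the €98 fixed cost.

Shut down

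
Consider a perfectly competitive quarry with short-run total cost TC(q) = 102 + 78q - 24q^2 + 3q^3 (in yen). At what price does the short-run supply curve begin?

Short-run supply begins at min AVC. From VC = 78q - 24q^2 + 3q^3, AVC = 78 - 24q + 3q^2.
dAVC/dq = -24 + 6q = 0 gives q = 4. min AVC = 78 - 24·4 + 3·4^2 = 30.
For P < ¥30 the firm produces nothing.

¥30 per unit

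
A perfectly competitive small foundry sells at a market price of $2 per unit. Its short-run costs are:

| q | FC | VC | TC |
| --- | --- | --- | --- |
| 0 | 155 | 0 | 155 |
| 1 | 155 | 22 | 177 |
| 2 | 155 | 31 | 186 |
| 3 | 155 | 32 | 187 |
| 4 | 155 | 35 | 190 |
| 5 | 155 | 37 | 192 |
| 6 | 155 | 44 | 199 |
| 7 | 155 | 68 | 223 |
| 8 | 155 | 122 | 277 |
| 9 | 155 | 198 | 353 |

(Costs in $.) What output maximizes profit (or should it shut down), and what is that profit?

q = 0 (shut down); profit = -$155

Profit at each row (π = 2q − TC): q=0: -155; q=1: -175; q=2: -182; q=3: -181; q=4: -182; q=5: -182; q=6: -187; q=7: -209; q=8: -261; q=9: -335.
Profit is highest at q = 0. Equivalently, the lowest AVC in the table is 44/6 ≈ $7.33 at q = 6, and P = $2 falls below it — price never covers variable cost, so the firm shuts down and loses only its fixed cost.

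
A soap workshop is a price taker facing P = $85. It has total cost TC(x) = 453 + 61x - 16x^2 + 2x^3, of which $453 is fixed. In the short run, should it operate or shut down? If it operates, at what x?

Variable cost is VC = 61x - 16x^2 + 2x^3, so AVC = VC/x = 61 - 16x + 2x^2 and MC = dTC/dx = 61 - 32x + 6x^2.
The AVC parabola has its vertex at x = 16/4 = 4, where AVC = 61 - 16·4 + 2·4^2 = $29.
Because $85 ≥ $29, revenue can cover variable cost; the firm operates.
Solving P = MC: -24 - 32x + 6x^2 = 0 ⇒ x = -2/3 or 6. On the upward-sloping branch, x* = 6.
Check: AVC at x = 6 is $37 ≤ P, so revenue covers variable cost.
Profit = P·x − TC = 85·6 − 675 = -$165, a loss, but smaller than the $453 fixed cost the firm would lose by shutting down.

Produce at x = 6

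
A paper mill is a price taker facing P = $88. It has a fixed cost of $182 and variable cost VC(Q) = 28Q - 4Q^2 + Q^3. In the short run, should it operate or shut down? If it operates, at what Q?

Variable cost is VC = 28Q - 4Q^2 + Q^3, so AVC = VC/Q = 28 - 4Q + Q^2 and MC = dTC/dQ = 28 - 8Q + 3Q^2.
AVC hits its minimum where MC = AVC, at Q = 2, giving min AVC = 28 - 4·2 + 2^2 = $24.
Because $88 ≥ $24, revenue can cover variable cost; the firm operates.
Solving P = MC: -60 - 8Q + 3Q^2 = 0 ⇒ Q = -10/3 or 6. On the upward-sloping branch, Q* = 6.
Check: AVC at Q = 6 is $40 ≤ P, so revenue covers variable cost.
Profit = P·Q − TC = 88·6 − 422 = $106.

Produce at Q = 6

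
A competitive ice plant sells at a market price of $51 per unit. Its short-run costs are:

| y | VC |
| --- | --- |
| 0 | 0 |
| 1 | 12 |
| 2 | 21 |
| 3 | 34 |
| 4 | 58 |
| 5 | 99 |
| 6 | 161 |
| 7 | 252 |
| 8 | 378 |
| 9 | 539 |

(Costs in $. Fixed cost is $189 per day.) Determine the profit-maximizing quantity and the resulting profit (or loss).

Profit at each row (π = 51y − TC): y=0: -189; y=1: -150; y=2: -108; y=3: -70; y=4: -43; y=5: -33; y=6: -44; y=7: -84; y=8: -159; y=9: -269.
Profit is maximized at y = 5. AVC there is 99/5 = $19.80 ≤ P, so producing beats shutting down (which would give -$189).

y = 5; profit = -$33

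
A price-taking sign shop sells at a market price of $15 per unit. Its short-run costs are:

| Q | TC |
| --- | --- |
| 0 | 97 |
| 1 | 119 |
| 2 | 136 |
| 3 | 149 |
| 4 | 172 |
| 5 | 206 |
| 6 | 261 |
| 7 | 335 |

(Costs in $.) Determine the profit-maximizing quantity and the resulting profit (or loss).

Q = 0 (shut down); profit = -$97

Compute π = P·Q − TC at each output: Q=0: -97; Q=1: -104; Q=2: -106; Q=3: -104; Q=4: -112; Q=5: -131; Q=6: -171; Q=7: -230.
Profit is highest at Q = 0. Equivalently, the lowest AVC in the table is 52/3 ≈ $17.33 at Q = 3, and P = $15 falls below it — price never covers variable cost, so the firm shuts down and loses only its fixed cost.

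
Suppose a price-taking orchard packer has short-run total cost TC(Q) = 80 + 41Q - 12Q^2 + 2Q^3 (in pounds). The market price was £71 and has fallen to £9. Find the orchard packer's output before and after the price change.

Output falls from 5 to 0 (the firm shuts down)

MC = 41 - 24Q + 6Q^2; the shutdown threshold is min AVC = £23 (at Q = 3).
At P = £71 ≥ min AVC, set P = MC on the rising branch: Q = 5.
At P = £9 < min AVC = £23, price no longer covers variable cost at any output, so the firm shuts down: Q = 0.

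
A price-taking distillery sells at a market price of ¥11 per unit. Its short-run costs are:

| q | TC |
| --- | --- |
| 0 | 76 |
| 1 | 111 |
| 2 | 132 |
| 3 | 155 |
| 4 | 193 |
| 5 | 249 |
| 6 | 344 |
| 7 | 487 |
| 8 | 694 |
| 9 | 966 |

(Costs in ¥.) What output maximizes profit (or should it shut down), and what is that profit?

Profit at each row (π = 11q − TC): q=0: -76; q=1: -100; q=2: -110; q=3: -122; q=4: -149; q=5: -194; q=6: -278; q=7: -410; q=8: -606; q=9: -867.
Profit is highest at q = 0. Equivalently, the lowest AVC in the table is 79/3 ≈ ¥26.33 at q = 3, and P = ¥11 falls below it — price never covers variable cost, so the firm shuts down and loses only its fixed cost.

q = 0 (shut down); profit = -¥76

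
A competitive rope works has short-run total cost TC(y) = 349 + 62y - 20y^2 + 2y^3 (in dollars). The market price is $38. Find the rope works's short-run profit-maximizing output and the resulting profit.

AVC = 62 - 20y + 2y^2; min AVC = $12 at y = 5. Since P = $38 ≥ min AVC, the firm produces.
With MC = 62 - 40y + 6y^2, P = MC on the upward-sloping part at y* = 6.
TR = 38·6 = 228. TC = 349 + 84 = 433. Profit = 228 − 433 = -$205.
By producing, the firm covers all variable cost plus $144 of fixed cost; shutting down would lose the full $349.

Profit = -$205 at y = 6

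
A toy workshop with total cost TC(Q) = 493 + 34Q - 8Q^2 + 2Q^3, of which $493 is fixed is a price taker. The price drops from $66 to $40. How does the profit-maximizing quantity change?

Output falls from 4 to 3

AVC = 34 - 8Q + 2Q^2, minimized at Q = 2 where min AVC = $26. MC = 34 - 16Q + 6Q^2.
With P = $66 above the shutdown price, P = MC gives Q = 4.
At P = $40 ≥ min AVC, set P = MC: Q = 3. The firm stays open but cuts output.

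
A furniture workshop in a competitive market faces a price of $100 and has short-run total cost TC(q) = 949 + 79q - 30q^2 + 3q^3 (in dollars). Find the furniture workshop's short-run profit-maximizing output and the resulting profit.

AVC = 79 - 30q + 3q^2 has its minimum $4 at q = 5; price $100 clears that bar, so the firm operates.
MC = 79 - 60q + 9q^2. Setting P = MC and taking the root on the rising branch gives q* = 7.
TR = 100·7 = 700. TC = 949 + 112 = 1061. Profit = 700 − 1061 = -$361.
That loss of $361 beats the $949 the firm would lose by shutting down; producing recovers $588 of fixed cost.

Profit = -$361 at q = 7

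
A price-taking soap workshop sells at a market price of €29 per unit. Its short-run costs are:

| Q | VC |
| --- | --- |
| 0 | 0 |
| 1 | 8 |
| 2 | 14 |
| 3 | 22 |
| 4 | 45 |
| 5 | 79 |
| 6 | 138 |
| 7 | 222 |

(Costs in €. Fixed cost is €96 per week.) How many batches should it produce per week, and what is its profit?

Compute π = P·Q − TC at each output: Q=0: -96; Q=1: -75; Q=2: -52; Q=3: -31; Q=4: -25; Q=5: -30; Q=6: -60; Q=7: -115.
Profit is maximized at Q = 4. AVC there is 45/4 = €11.25 ≤ P, so producing beats shutting down (which would give -€96).

Q = 4; profit = -€25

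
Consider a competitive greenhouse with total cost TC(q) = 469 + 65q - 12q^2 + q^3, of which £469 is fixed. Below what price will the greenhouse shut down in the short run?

£29 per unit

The firm shuts down when price falls below the minimum of average variable cost. AVC = VC/q = 65 - 12q + q^2.
At the minimum of AVC, MC = AVC. MC = 65 - 24q + 3q^2; setting MC = AVC gives 2q^2 - 12q = 0, so q = 6. min AVC = 29.
So the shutdown price is £29.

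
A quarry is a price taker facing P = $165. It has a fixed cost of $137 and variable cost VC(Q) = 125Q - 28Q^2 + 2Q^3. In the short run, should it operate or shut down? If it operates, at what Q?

Produce at Q = 10

Variable cost is VC = 125Q - 28Q^2 + 2Q^3, so AVC = VC/Q = 125 - 28Q + 2Q^2 and MC = dTC/dQ = 125 - 56Q + 6Q^2.
AVC is minimized where dAVC/dQ = -28 + 4Q = 0, at Q = 7; min AVC = 125 - 28·7 + 2·7^2 = $27.
Because $165 ≥ $27, revenue can cover variable cost; the firm operates.
Set P = MC: 165 = 125 - 56Q + 6Q^2 → -40 - 56Q + 6Q^2 = 0. The roots are Q = -2/3 and Q = 10; the profit-maximizing output is on the rising part of MC, so Q* = 10.
Check: AVC at Q = 10 is $45 ≤ P, so revenue covers variable cost.
Profit = P·Q − TC = 165·10 − 587 = $1063.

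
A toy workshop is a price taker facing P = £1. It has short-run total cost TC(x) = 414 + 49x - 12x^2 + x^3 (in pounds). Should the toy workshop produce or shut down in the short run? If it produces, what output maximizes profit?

Shut down

Variable cost is VC = 49x - 12x^2 + x^3, so AVC = VC/x = 49 - 12x + x^2 and MC = dTC/dx = 49 - 24x + 3x^2.
AVC is minimized where dAVC/dx = -12 + 2x = 0, at x = 6; min AVC = 49 - 12·6 + 6^2 = £13.
P = £1 lies below min AVC = £13; no output level covers variable cost.
The firm minimizes its loss by shutting down and losing only its fixed cost of £414.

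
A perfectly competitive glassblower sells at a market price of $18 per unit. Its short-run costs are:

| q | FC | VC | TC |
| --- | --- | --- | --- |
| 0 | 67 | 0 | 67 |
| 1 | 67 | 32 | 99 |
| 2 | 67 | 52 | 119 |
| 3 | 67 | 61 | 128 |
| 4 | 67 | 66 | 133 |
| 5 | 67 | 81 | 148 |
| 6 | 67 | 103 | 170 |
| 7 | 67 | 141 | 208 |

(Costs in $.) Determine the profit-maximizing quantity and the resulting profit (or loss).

Profit at each row (π = 18q − TC): q=0: -67; q=1: -81; q=2: -83; q=3: -74; q=4: -61; q=5: -58; q=6: -62; q=7: -82.
Profit is maximized at q = 5. AVC there is 81/5 = $16.20 ≤ P, so producing beats shutting down (which would give -$67).

q = 5; profit = -$58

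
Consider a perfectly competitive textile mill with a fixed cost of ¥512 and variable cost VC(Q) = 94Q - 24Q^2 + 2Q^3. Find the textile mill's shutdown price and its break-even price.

Shutdown price = ¥22; break-even price = ¥94

AVC = 94 - 24Q + 2Q^2; minimized at Q = 6, giving min AVC = ¥22. That is the shutdown price.
ATC = 512/Q + 94 - 24Q + 2Q^2. Setting dATC/dQ = −512/Q^2 − 24 + 4Q = 0 gives Q = 8 (since 4·8^3 − 24·8^2 = 512).
min ATC = 512/8 + 94 − 24·8 + 2·8^2 = ¥94. That is the break-even price.
Between these two prices the firm operates at a loss; above ¥94 it earns a profit.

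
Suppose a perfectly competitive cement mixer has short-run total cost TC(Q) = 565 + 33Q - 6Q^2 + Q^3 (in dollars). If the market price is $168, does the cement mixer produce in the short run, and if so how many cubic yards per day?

Produce at Q = 9

From TC, MC = TC'(Q) = 33 - 12Q + 3Q^2 and AVC = VC/Q = 33 - 6Q + Q^2.
AVC hits its minimum where MC = AVC, at Q = 3, giving min AVC = 33 - 6·3 + 3^2 = $24.
Because $168 ≥ $24, revenue can cover variable cost; the firm operates.
Set P = MC: 168 = 33 - 12Q + 3Q^2 → -135 - 12Q + 3Q^2 = 0. The roots are Q = -5 and Q = 9; the profit-maximizing output is on the rising part of MC, so Q* = 9.
Check: AVC at Q = 9 is $60 ≤ P, so revenue covers variable cost.
Profit = P·Q − TC = 168·9 − 1105 = $407.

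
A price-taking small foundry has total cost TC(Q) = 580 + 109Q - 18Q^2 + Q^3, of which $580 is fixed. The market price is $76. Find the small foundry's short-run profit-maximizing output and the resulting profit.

Profit = -$96 at Q = 11

AVC = 109 - 18Q + Q^2; min AVC = $28 at Q = 9. Since P = $76 ≥ min AVC, the firm produces.
With MC = 109 - 36Q + 3Q^2, P = MC on the upward-sloping part at Q* = 11.
TR = 76·11 = 836. TC = 580 + 352 = 932. Profit = 836 − 932 = -$96.
That loss of $96 beats the $580 the firm would lose by shutting down; producing recovers $484 of fixed cost.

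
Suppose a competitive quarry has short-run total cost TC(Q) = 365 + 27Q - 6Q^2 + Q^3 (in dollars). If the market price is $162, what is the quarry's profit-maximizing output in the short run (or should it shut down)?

Produce at Q = 9

Variable cost is VC = 27Q - 6Q^2 + Q^3, so AVC = VC/Q = 27 - 6Q + Q^2 and MC = dTC/dQ = 27 - 12Q + 3Q^2.
AVC hits its minimum where MC = AVC, at Q = 3, giving min AVC = 27 - 6·3 + 3^2 = $18.
P = $162 exceeds min AVC = $18, so the firm stays open.
P = MC gives -135 - 12Q + 3Q^2 = 0, with roots -5 and 9. Take the larger (rising MC): Q* = 9.
Check: AVC at Q = 9 is $54 ≤ P, so revenue covers variable cost.
Profit = P·Q − TC = 162·9 − 851 = $607.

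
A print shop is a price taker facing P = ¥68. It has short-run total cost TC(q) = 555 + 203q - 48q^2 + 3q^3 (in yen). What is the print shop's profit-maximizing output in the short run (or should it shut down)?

Produce at q = 9

Strip out fixed cost: VC = 203q - 48q^2 + 3q^3. Then AVC = 203 - 48q + 3q^2 and MC = 203 - 96q + 9q^2.
AVC is minimized where dAVC/dq = -48 + 6q = 0, at q = 8; min AVC = 203 - 48·8 + 3·8^2 = ¥11.
Because ¥68 ≥ ¥11, revenue can cover variable cost; the firm operates.
Set P = MC: 68 = 203 - 96q + 9q^2 → 135 - 96q + 9q^2 = 0. The roots are q = 5/3 and q = 9; the profit-maximizing output is on the rising part of MC, so q* = 9.
Check: AVC at q = 9 is ¥14 ≤ P, so revenue covers variable cost.
Profit = P·q − TC = 68·9 − 681 = -¥69, a loss, but smaller than the ¥555 fixed cost the firm would lose by shutting down.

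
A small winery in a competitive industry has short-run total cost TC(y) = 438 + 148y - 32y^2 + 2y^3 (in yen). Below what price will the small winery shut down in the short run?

¥20 per unit

Short-run supply begins at min AVC. From VC = 148y - 32y^2 + 2y^3, AVC = 148 - 32y + 2y^2.
dAVC/dy = -32 + 4y = 0 gives y = 8. min AVC = 148 - 32·8 + 2·8^2 = 20.
So the shutdown price is ¥20.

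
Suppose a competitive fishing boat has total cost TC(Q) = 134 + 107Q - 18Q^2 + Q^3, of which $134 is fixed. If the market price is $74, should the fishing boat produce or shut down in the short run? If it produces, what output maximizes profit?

Strip out fixed cost: VC = 107Q - 18Q^2 + Q^3. Then AVC = 107 - 18Q + Q^2 and MC = 107 - 36Q + 3Q^2.
The AVC parabola has its vertex at Q = 18/2 = 9, where AVC = 107 - 18·9 + 9^2 = $26.
Since P = $74 ≥ min AVC = $26, price covers variable cost and the firm should produce.
Set P = MC: 74 = 107 - 36Q + 3Q^2 → 33 - 36Q + 3Q^2 = 0. The roots are Q = 1 and Q = 11; the profit-maximizing output is on the rising part of MC, so Q* = 11.
Check: AVC at Q = 11 is $30 ≤ P, so revenue covers variable cost.
Profit = P·Q − TC = 74·11 − 464 = $350.

Produce at Q = 11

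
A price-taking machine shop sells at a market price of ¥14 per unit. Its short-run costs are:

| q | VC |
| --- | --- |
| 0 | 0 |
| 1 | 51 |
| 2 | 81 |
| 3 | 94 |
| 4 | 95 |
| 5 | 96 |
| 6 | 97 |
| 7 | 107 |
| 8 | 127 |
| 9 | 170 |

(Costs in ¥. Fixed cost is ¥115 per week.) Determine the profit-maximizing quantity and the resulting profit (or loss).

q = 0 (shut down); profit = -¥115

Tabulate TR − TC: q=0: -115; q=1: -152; q=2: -168; q=3: -167; q=4: -154; q=5: -141; q=6: -128; q=7: -124; q=8: -130; q=9: -159.
Profit is highest at q = 0. Equivalently, the lowest AVC in the table is 107/7 ≈ ¥15.29 at q = 7, and P = ¥14 falls below it — price never covers variable cost, so the firm shuts down and loses only its fixed cost.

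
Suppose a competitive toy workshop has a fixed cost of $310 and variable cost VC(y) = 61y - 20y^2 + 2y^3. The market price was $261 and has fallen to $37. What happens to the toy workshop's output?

MC = 61 - 40y + 6y^2; the shutdown threshold is min AVC = $11 (at y = 5).
At P = $261 ≥ min AVC, set P = MC on the rising branch: y = 10.
At P = $37 ≥ min AVC, set P = MC: y = 6. The firm stays open but cuts output.

Output falls from 10 to 6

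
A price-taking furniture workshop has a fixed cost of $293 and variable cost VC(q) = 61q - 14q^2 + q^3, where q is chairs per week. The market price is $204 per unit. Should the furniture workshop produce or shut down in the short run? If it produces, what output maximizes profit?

Produce at q = 13

From TC, MC = TC'(q) = 61 - 28q + 3q^2 and AVC = VC/q = 61 - 14q + q^2.
The AVC parabola has its vertex at q = 14/2 = 7, where AVC = 61 - 14·7 + 7^2 = $12.
Since P = $204 ≥ min AVC = $12, price covers variable cost and the firm should produce.
Set P = MC: 204 = 61 - 28q + 3q^2 → -143 - 28q + 3q^2 = 0. The roots are q = -11/3 and q = 13; the profit-maximizing output is on the rising part of MC, so q* = 13.
Check: AVC at q = 13 is $48 ≤ P, so revenue covers variable cost.
Profit = P·q − TC = 204·13 − 917 = $1735.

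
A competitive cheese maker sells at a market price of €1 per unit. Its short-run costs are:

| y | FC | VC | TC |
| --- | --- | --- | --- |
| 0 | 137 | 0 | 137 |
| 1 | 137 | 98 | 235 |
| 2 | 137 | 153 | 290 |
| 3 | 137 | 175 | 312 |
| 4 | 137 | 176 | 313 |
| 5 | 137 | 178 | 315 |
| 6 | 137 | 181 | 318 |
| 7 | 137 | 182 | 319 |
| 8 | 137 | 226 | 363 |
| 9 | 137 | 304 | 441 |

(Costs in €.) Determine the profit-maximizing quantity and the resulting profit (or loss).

y = 0 (shut down); profit = -€137

Profit at each row (π = 1y − TC): y=0: -137; y=1: -234; y=2: -288; y=3: -309; y=4: -309; y=5: -310; y=6: -312; y=7: -312; y=8: -355; y=9: -432.
Profit is highest at y = 0. Equivalently, the lowest AVC in the table is 182/7 ≈ €26 at y = 7, and P = €1 falls below it — price never covers variable cost, so the firm shuts down and loses only its fixed cost.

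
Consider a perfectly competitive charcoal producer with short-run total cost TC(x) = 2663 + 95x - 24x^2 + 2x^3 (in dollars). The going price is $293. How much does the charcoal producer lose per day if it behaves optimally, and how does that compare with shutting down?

Profit = -$243 at x = 11

AVC = 95 - 24x + 2x^2; min AVC = $23 at x = 6. Since P = $293 ≥ min AVC, the firm produces.
With MC = 95 - 48x + 6x^2, P = MC on the upward-sloping part at x* = 11.
TR = 293·11 = 3223. TC = 2663 + 803 = 3466. Profit = 3223 − 3466 = -$243.
Shutting down would mean losing the fixed cost of $2663, so operating at a loss of $243 is better by $2420.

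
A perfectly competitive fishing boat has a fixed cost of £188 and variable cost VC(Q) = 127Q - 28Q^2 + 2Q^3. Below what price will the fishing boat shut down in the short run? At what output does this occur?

£29 per unit, at Q = 7

The firm shuts down when price falls below the minimum of average variable cost. AVC = VC/Q = 127 - 28Q + 2Q^2.
dAVC/dQ = -28 + 4Q = 0 gives Q = 7. min AVC = 127 - 28·7 + 2·7^2 = 29.
So the shutdown price is £29.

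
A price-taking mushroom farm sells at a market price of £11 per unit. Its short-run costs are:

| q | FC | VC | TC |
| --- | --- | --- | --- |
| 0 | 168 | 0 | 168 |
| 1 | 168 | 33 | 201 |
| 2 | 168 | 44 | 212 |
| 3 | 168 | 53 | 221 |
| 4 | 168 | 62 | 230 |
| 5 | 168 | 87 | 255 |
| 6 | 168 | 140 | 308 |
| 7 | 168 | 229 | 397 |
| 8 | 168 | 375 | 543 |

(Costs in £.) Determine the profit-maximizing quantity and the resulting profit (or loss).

q = 0 (shut down); profit = -£168

Profit at each row (π = 11q − TC): q=0: -168; q=1: -190; q=2: -190; q=3: -188; q=4: -186; q=5: -200; q=6: -242; q=7: -320; q=8: -455.
Profit is highest at q = 0. Equivalently, the lowest AVC in the table is 62/4 ≈ £15.50 at q = 4, and P = £11 falls below it — price never covers variable cost, so the firm shuts down and loses only its fixed cost.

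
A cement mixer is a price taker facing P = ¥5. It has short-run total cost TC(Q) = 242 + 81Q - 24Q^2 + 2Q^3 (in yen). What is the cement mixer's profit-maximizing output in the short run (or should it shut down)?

Variable cost is VC = 81Q - 24Q^2 + 2Q^3, so AVC = VC/Q = 81 - 24Q + 2Q^2 and MC = dTC/dQ = 81 - 48Q + 6Q^2.
The AVC parabola has its vertex at Q = 24/4 = 6, where AVC = 81 - 24·6 + 2·6^2 = ¥9.
With P < min AVC (¥5 < ¥9), every unit sold adds to the loss.
The firm minimizes its loss by shutting down and losing only its fixed cost of ¥242.

Shut down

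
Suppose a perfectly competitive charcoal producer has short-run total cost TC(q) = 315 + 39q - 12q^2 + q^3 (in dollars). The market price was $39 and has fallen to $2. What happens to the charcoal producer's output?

Output falls from 8 to 0 (the firm shuts down)

AVC = 39 - 12q + q^2, minimized at q = 6 where min AVC = $3. MC = 39 - 24q + 3q^2.
At P = $39 ≥ min AVC, set P = MC on the rising branch: q = 8.
At P = $2 < min AVC = $3, price no longer covers variable cost at any output, so the firm shuts down: q = 0.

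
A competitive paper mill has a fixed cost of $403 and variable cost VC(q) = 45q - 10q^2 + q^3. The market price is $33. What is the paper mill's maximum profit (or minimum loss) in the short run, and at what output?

Profit = -$331 at q = 6

AVC = 45 - 10q + q^2 has its minimum $20 at q = 5; price $33 clears that bar, so the firm operates.
MC = 45 - 20q + 3q^2. Setting P = MC and taking the root on the rising branch gives q* = 6.
TR = 33·6 = 198. TC = 403 + 126 = 529. Profit = 198 − 529 = -$331.
Shutting down would mean losing the fixed cost of $403, so operating at a loss of $331 is better by $72.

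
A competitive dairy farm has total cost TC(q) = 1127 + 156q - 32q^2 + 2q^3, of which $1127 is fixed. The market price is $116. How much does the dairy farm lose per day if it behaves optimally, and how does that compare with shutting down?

Profit = -$327 at q = 10

AVC = 156 - 32q + 2q^2; min AVC = $28 at q = 8. Since P = $116 ≥ min AVC, the firm produces.
MC = 156 - 64q + 6q^2. Setting P = MC and taking the root on the rising branch gives q* = 10.
TR = 116·10 = 1160. TC = 1127 + 360 = 1487. Profit = 1160 − 1487 = -$327.
By producing, the firm covers all variable cost plus $800 of fixed cost; shutting down would lose the full $1127.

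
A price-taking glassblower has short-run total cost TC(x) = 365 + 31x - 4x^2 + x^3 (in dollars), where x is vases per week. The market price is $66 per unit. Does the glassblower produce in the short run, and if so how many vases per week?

Produce at x = 5

From TC, MC = TC'(x) = 31 - 8x + 3x^2 and AVC = VC/x = 31 - 4x + x^2.
The AVC parabola has its vertex at x = 4/2 = 2, where AVC = 31 - 4·2 + 2^2 = $27.
Because $66 ≥ $27, revenue can cover variable cost; the firm operates.
Set P = MC: 66 = 31 - 8x + 3x^2 → -35 - 8x + 3x^2 = 0. The roots are x = -7/3 and x = 5; the profit-maximizing output is on the rising part of MC, so x* = 5.
Check: AVC at x = 5 is $36 ≤ P, so revenue covers variable cost.
Profit = P·x − TC = 66·5 − 545 = -$215, a loss, but smaller than the $365 fixed cost the firm would lose by shutting down.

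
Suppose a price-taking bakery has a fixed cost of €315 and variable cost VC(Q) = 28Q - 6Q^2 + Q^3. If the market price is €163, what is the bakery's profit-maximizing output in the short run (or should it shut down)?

Strip out fixed cost: VC = 28Q - 6Q^2 + Q^3. Then AVC = 28 - 6Q + Q^2 and MC = 28 - 12Q + 3Q^2.
AVC is minimized where dAVC/dQ = -6 + 2Q = 0, at Q = 3; min AVC = 28 - 6·3 + 3^2 = €19.
Because €163 ≥ €19, revenue can cover variable cost; the firm operates.
Solving P = MC: -135 - 12Q + 3Q^2 = 0 ⇒ Q = -5 or 9. On the upward-sloping branch, Q* = 9.
Check: AVC at Q = 9 is €55 ≤ P, so revenue covers variable cost.
Profit = P·Q − TC = 163·9 − 810 = €657.

Produce at Q = 9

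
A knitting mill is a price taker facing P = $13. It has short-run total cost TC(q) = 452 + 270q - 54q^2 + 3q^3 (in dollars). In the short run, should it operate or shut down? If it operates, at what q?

Shut down

Strip out fixed cost: VC = 270q - 54q^2 + 3q^3. Then AVC = 270 - 54q + 3q^2 and MC = 270 - 108q + 9q^2.
The AVC parabola has its vertex at q = 54/6 = 9, where AVC = 270 - 54·9 + 3·9^2 = $27.
P = $13 lies below min AVC = $27; no output level covers variable cost.
The firm minimizes its loss by shutting down and losing only its fixed cost of $452.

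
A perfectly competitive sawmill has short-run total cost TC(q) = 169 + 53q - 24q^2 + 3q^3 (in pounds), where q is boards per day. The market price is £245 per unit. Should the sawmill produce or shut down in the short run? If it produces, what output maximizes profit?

Produce at q = 8

Strip out fixed cost: VC = 53q - 24q^2 + 3q^3. Then AVC = 53 - 24q + 3q^2 and MC = 53 - 48q + 9q^2.
The AVC parabola has its vertex at q = 24/6 = 4, where AVC = 53 - 24·4 + 3·4^2 = £5.
Because £245 ≥ £5, revenue can cover variable cost; the firm operates.
Set P = MC: 245 = 53 - 48q + 9q^2 → -192 - 48q + 9q^2 = 0. The roots are q = -8/3 and q = 8; the profit-maximizing output is on the rising part of MC, so q* = 8.
Check: AVC at q = 8 is £53 ≤ P, so revenue covers variable cost.
Profit = P·q − TC = 245·8 − 593 = £1367.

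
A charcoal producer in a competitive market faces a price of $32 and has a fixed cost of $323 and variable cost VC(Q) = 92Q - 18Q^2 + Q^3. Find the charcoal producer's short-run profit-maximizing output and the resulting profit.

Profit = -$123 at Q = 10

AVC = 92 - 18Q + Q^2; min AVC = $11 at Q = 9. Since P = $32 ≥ min AVC, the firm produces.
MC = 92 - 36Q + 3Q^2. Setting P = MC and taking the root on the rising branch gives Q* = 10.
TR = 32·10 = 320. TC = 323 + 120 = 443. Profit = 320 − 443 = -$123.
That loss of $123 beats the $323 the firm would lose by shutting down; producing recovers $200 of fixed cost.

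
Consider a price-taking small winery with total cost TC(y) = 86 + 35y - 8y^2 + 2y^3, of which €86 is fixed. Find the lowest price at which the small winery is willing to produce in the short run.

The firm shuts down when price falls below the minimum of average variable cost. AVC = VC/y = 35 - 8y + 2y^2.
At the minimum of AVC, MC = AVC. MC = 35 - 16y + 6y^2; setting MC = AVC gives 4y^2 - 8y = 0, so y = 2. min AVC = 27.
So the shutdown price is €27.

€27 per unit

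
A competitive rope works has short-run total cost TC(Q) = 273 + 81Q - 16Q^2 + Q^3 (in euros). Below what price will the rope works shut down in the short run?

The firm shuts down when price falls below the minimum of average variable cost. AVC = VC/Q = 81 - 16Q + Q^2.
dAVC/dQ = -16 + 2Q = 0 gives Q = 8. min AVC = 81 - 16·8 + 8^2 = 17.
So the shutdown price is €17.

€17 per unit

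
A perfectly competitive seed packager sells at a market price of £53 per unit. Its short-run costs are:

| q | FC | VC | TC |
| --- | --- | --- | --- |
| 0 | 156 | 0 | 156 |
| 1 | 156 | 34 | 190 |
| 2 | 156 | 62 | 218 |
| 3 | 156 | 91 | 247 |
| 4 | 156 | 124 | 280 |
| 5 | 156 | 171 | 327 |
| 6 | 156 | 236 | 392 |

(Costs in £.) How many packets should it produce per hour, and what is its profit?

Profit at each row (π = 53q − TC): q=0: -156; q=1: -137; q=2: -112; q=3: -88; q=4: -68; q=5: -62; q=6: -74.
Profit is maximized at q = 5. AVC there is 171/5 = £34.20 ≤ P, so producing beats shutting down (which would give -£156).

q = 5; profit = -£62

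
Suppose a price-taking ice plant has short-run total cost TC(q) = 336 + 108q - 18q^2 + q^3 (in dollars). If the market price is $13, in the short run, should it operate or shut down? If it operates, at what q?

Variable cost is VC = 108q - 18q^2 + q^3, so AVC = VC/q = 108 - 18q + q^2 and MC = dTC/dq = 108 - 36q + 3q^2.
AVC hits its minimum where MC = AVC, at q = 9, giving min AVC = 108 - 18·9 + 9^2 = $27.
With P < min AVC ($13 < $27), every unit sold adds to the loss.
The firm minimizes its loss by shutting down and losing only its fixed cost of $336.

Shut down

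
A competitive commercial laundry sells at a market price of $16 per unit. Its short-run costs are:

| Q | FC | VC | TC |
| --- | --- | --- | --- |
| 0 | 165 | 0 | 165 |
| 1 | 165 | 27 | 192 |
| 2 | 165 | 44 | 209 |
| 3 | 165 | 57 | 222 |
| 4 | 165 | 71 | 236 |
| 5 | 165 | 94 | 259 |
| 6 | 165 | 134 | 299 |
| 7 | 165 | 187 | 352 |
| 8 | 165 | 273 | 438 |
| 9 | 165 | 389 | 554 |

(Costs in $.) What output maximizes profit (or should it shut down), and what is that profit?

Q = 0 (shut down); profit = -$165

Compute π = P·Q − TC at each output: Q=0: -165; Q=1: -176; Q=2: -177; Q=3: -174; Q=4: -172; Q=5: -179; Q=6: -203; Q=7: -240; Q=8: -310; Q=9: -410.
Profit is highest at Q = 0. Equivalently, the lowest AVC in the table is 71/4 ≈ $17.75 at Q = 4, and P = $16 falls below it — price never covers variable cost, so the firm shuts down and loses only its fixed cost.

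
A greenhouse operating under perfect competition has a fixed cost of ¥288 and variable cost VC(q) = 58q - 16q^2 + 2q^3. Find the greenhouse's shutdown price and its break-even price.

Shutdown price = min AVC. AVC = 58 - 16q + 2q^2, with vertex at q = 4 and minimum ¥26.
ATC = 288/q + 58 - 16q + 2q^2. Setting dATC/dq = −288/q^2 − 16 + 4q = 0 gives q = 6 (since 4·6^3 − 16·6^2 = 288).
min ATC = 288/6 + 58 − 16·6 + 2·6^2 = ¥82. That is the break-even price.
Between these two prices the firm operates at a loss; above ¥82 it earns a profit.

Shutdown price = ¥26; break-even price = ¥82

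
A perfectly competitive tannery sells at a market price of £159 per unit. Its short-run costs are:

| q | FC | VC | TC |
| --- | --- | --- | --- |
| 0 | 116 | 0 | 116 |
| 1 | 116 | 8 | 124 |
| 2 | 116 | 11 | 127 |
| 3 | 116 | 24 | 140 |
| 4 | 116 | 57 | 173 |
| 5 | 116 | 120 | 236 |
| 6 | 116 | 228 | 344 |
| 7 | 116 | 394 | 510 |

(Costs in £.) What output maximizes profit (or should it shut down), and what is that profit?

q = 6; profit = £610

Compute π = P·q − TC at each output: q=0: -116; q=1: 35; q=2: 191; q=3: 337; q=4: 463; q=5: 559; q=6: 610; q=7: 603.
Profit is maximized at q = 6. AVC there is 228/6 = £38 ≤ P, so producing beats shutting down (which would give -£116).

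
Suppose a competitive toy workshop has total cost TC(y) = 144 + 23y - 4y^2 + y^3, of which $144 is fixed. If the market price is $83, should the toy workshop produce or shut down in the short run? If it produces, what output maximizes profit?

Produce at y = 6

Variable cost is VC = 23y - 4y^2 + y^3, so AVC = VC/y = 23 - 4y + y^2 and MC = dTC/dy = 23 - 8y + 3y^2.
The AVC parabola has its vertex at y = 4/2 = 2, where AVC = 23 - 4·2 + 2^2 = $19.
Since P = $83 ≥ min AVC = $19, price covers variable cost and the firm should produce.
P = MC gives -60 - 8y + 3y^2 = 0, with roots -10/3 and 6. Take the larger (rising MC): y* = 6.
Check: AVC at y = 6 is $35 ≤ P, so revenue covers variable cost.
Profit = P·y − TC = 83·6 − 354 = $144.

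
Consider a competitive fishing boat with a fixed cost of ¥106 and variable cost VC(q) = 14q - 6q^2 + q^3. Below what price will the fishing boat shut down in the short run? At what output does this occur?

¥5 per unit, at q = 3

Short-run supply begins at min AVC. From VC = 14q - 6q^2 + q^3, AVC = 14 - 6q + q^2.
dAVC/dq = -6 + 2q = 0 gives q = 3. min AVC = 14 - 6·3 + 3^2 = 5.
The firm shuts down for any P below ¥5.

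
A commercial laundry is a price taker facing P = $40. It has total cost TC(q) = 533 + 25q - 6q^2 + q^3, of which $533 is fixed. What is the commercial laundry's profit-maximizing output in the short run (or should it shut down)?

Produce at q = 5

From TC, MC = TC'(q) = 25 - 12q + 3q^2 and AVC = VC/q = 25 - 6q + q^2.
AVC hits its minimum where MC = AVC, at q = 3, giving min AVC = 25 - 6·3 + 3^2 = $16.
Since P = $40 ≥ min AVC = $16, price covers variable cost and the firm should produce.
Set P = MC: 40 = 25 - 12q + 3q^2 → -15 - 12q + 3q^2 = 0. The roots are q = -1 and q = 5; the profit-maximizing output is on the rising part of MC, so q* = 5.
Check: AVC at q = 5 is $20 ≤ P, so revenue covers variable cost.
Profit = P·q − TC = 40·5 − 633 = -$433, a loss, but smaller than the $533 fixed cost the firm would lose by shutting down.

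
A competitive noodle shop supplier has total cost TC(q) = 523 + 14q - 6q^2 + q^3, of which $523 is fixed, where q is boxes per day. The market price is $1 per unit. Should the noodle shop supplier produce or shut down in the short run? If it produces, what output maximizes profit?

From TC, MC = TC'(q) = 14 - 12q + 3q^2 and AVC = VC/q = 14 - 6q + q^2.
AVC hits its minimum where MC = AVC, at q = 3, giving min AVC = 14 - 6·3 + 3^2 = $5.
With P < min AVC ($1 < $5), every unit sold adds to the loss.
Best response: produce nothing and absorb the $523 fixed cost.

Shut down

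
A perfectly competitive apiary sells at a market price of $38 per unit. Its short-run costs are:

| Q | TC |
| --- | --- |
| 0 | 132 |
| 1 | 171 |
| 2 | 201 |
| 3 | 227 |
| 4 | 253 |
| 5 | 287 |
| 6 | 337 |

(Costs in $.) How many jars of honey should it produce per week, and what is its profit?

Q = 5; profit = -$97

Compute π = P·Q − TC at each output: Q=0: -132; Q=1: -133; Q=2: -125; Q=3: -113; Q=4: -101; Q=5: -97; Q=6: -109.
Profit is maximized at Q = 5. AVC there is 155/5 = $31 ≤ P, so producing beats shutting down (which would give -$132).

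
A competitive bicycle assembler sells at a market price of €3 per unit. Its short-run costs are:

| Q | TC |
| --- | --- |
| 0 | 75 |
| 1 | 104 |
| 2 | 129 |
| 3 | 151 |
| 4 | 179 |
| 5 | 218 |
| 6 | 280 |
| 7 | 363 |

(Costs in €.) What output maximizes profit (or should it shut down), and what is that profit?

Compute π = P·Q − TC at each output: Q=0: -75; Q=1: -101; Q=2: -123; Q=3: -142; Q=4: -167; Q=5: -203; Q=6: -262; Q=7: -342.
Profit is highest at Q = 0. Equivalently, the lowest AVC in the table is 76/3 ≈ €25.33 at Q = 3, and P = €3 falls below it — price never covers variable cost, so the firm shuts down and loses only its fixed cost.

Q = 0 (shut down); profit = -€75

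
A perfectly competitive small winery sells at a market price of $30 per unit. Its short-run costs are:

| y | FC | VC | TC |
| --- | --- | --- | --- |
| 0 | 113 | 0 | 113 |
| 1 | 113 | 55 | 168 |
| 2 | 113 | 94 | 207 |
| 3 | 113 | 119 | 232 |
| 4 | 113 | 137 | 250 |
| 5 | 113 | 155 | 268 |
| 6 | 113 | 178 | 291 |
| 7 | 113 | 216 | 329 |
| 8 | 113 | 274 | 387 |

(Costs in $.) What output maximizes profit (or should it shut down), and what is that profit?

Compute π = P·y − TC at each output: y=0: -113; y=1: -138; y=2: -147; y=3: -142; y=4: -130; y=5: -118; y=6: -111; y=7: -119; y=8: -147.
Profit is maximized at y = 6. AVC there is 178/6 = $29.67 ≤ P, so producing beats shutting down (which would give -$113).

y = 6; profit = -$111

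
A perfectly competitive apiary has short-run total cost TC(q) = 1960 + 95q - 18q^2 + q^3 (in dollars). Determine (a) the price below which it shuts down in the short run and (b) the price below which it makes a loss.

Shutdown price = $14; break-even price = $179

AVC = 95 - 18q + q^2; minimized at q = 9, giving min AVC = $14. That is the shutdown price.
ATC = 1960/q + 95 - 18q + q^2. Setting dATC/dq = −1960/q^2 − 18 + 2q = 0 gives q = 14 (since 2·14^3 − 18·14^2 = 1960).
min ATC = 1960/14 + 95 − 18·14 + 14^2 = $179. That is the break-even price.
Between these two prices the firm operates at a loss; above $179 it earns a profit.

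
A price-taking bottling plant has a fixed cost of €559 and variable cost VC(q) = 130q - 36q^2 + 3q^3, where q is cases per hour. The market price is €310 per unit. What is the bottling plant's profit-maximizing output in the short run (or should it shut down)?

Produce at q = 10

Strip out fixed cost: VC = 130q - 36q^2 + 3q^3. Then AVC = 130 - 36q + 3q^2 and MC = 130 - 72q + 9q^2.
AVC is minimized where dAVC/dq = -36 + 6q = 0, at q = 6; min AVC = 130 - 36·6 + 3·6^2 = €22.
P = €310 exceeds min AVC = €22, so the firm stays open.
P = MC gives -180 - 72q + 9q^2 = 0, with roots -2 and 10. Take the larger (rising MC): q* = 10.
Check: AVC at q = 10 is €70 ≤ P, so revenue covers variable cost.
Profit = P·q − TC = 310·10 − 1259 = €1841.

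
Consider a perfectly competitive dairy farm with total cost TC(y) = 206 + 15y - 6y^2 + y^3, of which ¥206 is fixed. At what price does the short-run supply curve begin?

The shutdown price is the minimum of AVC. VC = 15y - 6y^2 + y^3, so AVC = 15 - 6y + y^2.
At the minimum of AVC, MC = AVC. MC = 15 - 12y + 3y^2; setting MC = AVC gives 2y^2 - 6y = 0, so y = 3. min AVC = 6.
So the shutdown price is ¥6.

¥6 per unit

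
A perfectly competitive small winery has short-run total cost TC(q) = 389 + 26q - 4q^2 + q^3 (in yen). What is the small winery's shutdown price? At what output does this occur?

¥22 per unit, at q = 2

The firm shuts down when price falls below the minimum of average variable cost. AVC = VC/q = 26 - 4q + q^2.
dAVC/dq = -4 + 2q = 0 gives q = 2. min AVC = 26 - 4·2 + 2^2 = 22.
The firm shuts down for any P below ¥22.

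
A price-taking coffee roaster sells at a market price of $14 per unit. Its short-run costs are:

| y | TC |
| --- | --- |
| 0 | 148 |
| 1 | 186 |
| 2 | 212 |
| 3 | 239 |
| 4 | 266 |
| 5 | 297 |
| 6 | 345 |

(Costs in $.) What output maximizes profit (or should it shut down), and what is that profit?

y = 0 (shut down); profit = -$148

Tabulate TR − TC: y=0: -148; y=1: -172; y=2: -184; y=3: -197; y=4: -210; y=5: -227; y=6: -261.
Profit is highest at y = 0. Equivalently, the lowest AVC in the table is 118/4 ≈ $29.50 at y = 4, and P = $14 falls below it — price never covers variable cost, so the firm shuts down and loses only its fixed cost.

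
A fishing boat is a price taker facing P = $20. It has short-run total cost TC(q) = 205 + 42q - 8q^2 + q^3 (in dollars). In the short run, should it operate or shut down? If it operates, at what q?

From TC, MC = TC'(q) = 42 - 16q + 3q^2 and AVC = VC/q = 42 - 8q + q^2.
AVC hits its minimum where MC = AVC, at q = 4, giving min AVC = 42 - 8·4 + 4^2 = $26.
P = $20 lies below min AVC = $26; no output level covers variable cost.
The firm minimizes its loss by shutting down and losing only its fixed cost of $205.

Shut down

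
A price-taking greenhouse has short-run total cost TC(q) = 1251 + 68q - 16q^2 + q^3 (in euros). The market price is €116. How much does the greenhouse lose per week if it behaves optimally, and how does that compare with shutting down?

Profit = -€99 at q = 12

AVC = 68 - 16q + q^2; min AVC = €4 at q = 8. Since P = €116 ≥ min AVC, the firm produces.
With MC = 68 - 32q + 3q^2, P = MC on the upward-sloping part at q* = 12.
TR = 116·12 = 1392. TC = 1251 + 240 = 1491. Profit = 1392 − 1491 = -€99.
That loss of €99 beats the €1251 the firm would lose by shutting down; producing recovers €1152 of fixed cost.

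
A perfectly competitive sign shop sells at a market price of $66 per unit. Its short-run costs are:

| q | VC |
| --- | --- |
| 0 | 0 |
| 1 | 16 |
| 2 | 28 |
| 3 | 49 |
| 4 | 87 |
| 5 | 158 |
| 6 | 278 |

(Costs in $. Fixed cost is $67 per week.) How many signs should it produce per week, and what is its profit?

q = 4; profit = $110

Profit at each row (π = 66q − TC): q=0: -67; q=1: -17; q=2: 37; q=3: 82; q=4: 110; q=5: 105; q=6: 51.
Profit is maximized at q = 4. AVC there is 87/4 = $21.75 ≤ P, so producing beats shutting down (which would give -$67).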